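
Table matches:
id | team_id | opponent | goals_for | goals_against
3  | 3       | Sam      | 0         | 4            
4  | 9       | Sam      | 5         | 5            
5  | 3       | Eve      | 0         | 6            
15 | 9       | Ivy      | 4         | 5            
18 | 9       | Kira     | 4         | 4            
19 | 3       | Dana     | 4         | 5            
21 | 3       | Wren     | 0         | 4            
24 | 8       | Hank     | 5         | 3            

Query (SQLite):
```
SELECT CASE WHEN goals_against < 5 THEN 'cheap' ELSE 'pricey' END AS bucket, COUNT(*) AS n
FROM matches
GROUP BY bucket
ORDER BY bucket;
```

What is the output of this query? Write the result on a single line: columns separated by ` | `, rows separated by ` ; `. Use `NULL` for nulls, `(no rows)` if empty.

cheap | 4 ; pricey | 4

Bucket rows by goals_against < 5 → 'cheap' else 'pricey'; count each bucket.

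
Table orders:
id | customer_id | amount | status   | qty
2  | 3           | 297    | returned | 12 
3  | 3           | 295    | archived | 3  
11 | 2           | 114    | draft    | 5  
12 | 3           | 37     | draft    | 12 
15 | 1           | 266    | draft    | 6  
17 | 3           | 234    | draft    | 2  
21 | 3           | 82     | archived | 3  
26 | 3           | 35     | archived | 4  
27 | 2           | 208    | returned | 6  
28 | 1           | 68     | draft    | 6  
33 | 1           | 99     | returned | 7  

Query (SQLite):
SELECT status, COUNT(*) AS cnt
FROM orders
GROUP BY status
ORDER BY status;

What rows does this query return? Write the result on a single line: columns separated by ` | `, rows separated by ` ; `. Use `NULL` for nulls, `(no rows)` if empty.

Partition orders by status; compute COUNT(*) within each group.
  archived: ids {3, 21, 26} → COUNT(*)=3
  draft: ids {11, 12, 15, 17, 28} → COUNT(*)=5
  returned: ids {2, 27, 33} → COUNT(*)=3

archived | 3 ; draft | 5 ; returned | 3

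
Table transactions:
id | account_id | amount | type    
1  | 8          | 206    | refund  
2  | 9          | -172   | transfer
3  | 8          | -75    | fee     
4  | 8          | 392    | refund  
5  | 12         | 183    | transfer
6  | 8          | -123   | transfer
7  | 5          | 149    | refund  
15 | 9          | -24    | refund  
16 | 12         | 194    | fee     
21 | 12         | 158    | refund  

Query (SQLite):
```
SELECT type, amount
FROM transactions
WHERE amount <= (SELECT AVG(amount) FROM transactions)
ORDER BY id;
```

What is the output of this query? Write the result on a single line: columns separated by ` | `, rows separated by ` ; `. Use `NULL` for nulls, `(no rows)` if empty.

Scalar subquery: AVG(amount) over all transactions rows = 88.8.
Keep rows where amount <= that value.

transfer | -172 ; fee | -75 ; transfer | -123 ; refund | -24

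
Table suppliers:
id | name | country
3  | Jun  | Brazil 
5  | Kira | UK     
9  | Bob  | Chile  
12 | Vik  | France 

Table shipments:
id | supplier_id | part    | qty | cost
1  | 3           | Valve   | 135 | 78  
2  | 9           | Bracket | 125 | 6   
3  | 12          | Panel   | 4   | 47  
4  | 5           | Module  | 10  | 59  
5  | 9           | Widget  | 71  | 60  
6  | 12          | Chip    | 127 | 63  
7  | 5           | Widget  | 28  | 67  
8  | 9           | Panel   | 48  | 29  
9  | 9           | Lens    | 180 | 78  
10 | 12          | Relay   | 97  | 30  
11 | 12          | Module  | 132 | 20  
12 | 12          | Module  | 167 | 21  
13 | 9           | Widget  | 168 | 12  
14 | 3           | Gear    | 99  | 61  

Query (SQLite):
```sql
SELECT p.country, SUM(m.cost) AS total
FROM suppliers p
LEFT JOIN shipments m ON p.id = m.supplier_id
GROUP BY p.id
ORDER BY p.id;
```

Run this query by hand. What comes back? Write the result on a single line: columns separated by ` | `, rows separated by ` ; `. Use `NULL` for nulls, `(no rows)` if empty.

LEFT JOIN keeps every suppliers row; unmatched ones get NULL for shipments columns.
Group by suppliers.id and compute SUM(m.cost). SUM over an all-NULL group is NULL.
  3: ids {1, 14} → SUM(m.cost)=139
  5: ids {4, 7} → SUM(m.cost)=126
  9: ids {2, 5, 8, 9, 13} → SUM(m.cost)=185
  12: ids {3, 6, 10, 11, 12} → SUM(m.cost)=181

Brazil | 139 ; UK | 126 ; Chile | 185 ; France | 181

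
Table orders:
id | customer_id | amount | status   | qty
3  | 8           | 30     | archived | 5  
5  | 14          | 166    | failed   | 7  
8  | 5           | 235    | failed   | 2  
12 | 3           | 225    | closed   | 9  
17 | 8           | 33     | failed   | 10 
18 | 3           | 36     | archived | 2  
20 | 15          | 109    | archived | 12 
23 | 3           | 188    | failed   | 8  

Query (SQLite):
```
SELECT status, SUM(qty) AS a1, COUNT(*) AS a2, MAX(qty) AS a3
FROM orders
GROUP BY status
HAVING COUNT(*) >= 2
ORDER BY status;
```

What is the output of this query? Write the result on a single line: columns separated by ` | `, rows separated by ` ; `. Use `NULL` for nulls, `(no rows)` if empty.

Group orders by status.
Per group compute: SUM(qty), COUNT(*), MAX(qty).
HAVING: drop groups with fewer than 2 rows.
  archived: ids {3, 18, 20} → SUM(qty)=19, COUNT(*)=3, MAX(qty)=12
  closed: ids {12} → SUM(qty)=9, COUNT(*)=1, MAX(qty)=9
  failed: ids {5, 8, 17, 23} → SUM(qty)=27, COUNT(*)=4, MAX(qty)=10

archived | 19 | 3 | 12 ; failed | 27 | 4 | 10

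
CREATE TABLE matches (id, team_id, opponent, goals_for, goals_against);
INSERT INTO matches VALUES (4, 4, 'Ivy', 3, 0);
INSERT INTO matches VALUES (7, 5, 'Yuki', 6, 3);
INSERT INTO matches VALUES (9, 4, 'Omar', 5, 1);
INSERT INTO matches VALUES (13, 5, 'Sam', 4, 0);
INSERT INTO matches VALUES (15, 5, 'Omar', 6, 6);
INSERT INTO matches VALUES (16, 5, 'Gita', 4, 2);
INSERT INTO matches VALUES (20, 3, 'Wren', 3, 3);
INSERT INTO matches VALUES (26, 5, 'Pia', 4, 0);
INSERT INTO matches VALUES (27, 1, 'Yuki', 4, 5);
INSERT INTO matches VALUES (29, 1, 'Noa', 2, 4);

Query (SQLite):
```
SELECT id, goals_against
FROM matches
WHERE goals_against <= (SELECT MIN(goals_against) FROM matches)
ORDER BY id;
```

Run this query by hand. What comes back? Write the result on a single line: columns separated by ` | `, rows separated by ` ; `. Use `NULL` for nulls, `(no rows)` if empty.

Scalar subquery: MIN(goals_against) over all matches rows = 0.
Keep rows where goals_against <= that value.

4 | 0 ; 13 | 0 ; 26 | 0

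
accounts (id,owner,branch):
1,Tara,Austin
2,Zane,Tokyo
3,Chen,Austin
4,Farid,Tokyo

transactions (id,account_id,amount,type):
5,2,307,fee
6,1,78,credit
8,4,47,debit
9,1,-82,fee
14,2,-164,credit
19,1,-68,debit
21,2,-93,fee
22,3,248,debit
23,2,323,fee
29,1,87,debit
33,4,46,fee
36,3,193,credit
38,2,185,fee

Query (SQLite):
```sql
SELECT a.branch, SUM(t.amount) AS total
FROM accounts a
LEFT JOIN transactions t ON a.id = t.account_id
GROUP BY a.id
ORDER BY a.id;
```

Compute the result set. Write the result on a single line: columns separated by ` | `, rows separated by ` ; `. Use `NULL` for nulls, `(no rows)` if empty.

LEFT JOIN keeps every accounts row; unmatched ones get NULL for transactions columns.
Group by accounts.id and compute SUM(t.amount). SUM over an all-NULL group is NULL.
  1: ids {6, 9, 19, 29} → SUM(t.amount)=15
  2: ids {5, 14, 21, 23, 38} → SUM(t.amount)=558
  3: ids {22, 36} → SUM(t.amount)=441
  4: ids {8, 33} → SUM(t.amount)=93

Austin | 15 ; Tokyo | 558 ; Austin | 441 ; Tokyo | 93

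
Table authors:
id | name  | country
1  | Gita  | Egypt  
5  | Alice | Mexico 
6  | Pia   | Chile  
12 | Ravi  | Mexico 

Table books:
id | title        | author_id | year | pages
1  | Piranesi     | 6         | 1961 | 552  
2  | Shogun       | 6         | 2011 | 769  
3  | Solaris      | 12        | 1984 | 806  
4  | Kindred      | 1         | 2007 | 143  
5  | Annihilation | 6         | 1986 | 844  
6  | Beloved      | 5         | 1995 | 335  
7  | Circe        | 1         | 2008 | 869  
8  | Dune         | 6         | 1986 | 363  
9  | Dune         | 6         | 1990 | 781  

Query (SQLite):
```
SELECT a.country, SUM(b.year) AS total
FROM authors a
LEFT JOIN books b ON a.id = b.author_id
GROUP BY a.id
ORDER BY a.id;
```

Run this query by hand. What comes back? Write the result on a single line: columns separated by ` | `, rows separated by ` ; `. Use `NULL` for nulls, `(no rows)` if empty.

LEFT JOIN keeps every authors row; unmatched ones get NULL for books columns.
Group by authors.id and compute SUM(b.year). SUM over an all-NULL group is NULL.
  1: ids {4, 7} → SUM(b.year)=4015
  5: ids {6} → SUM(b.year)=1995
  6: ids {1, 2, 5, 8, 9} → SUM(b.year)=9934
  12: ids {3} → SUM(b.year)=1984

Egypt | 4015 ; Mexico | 1995 ; Chile | 9934 ; Mexico | 1984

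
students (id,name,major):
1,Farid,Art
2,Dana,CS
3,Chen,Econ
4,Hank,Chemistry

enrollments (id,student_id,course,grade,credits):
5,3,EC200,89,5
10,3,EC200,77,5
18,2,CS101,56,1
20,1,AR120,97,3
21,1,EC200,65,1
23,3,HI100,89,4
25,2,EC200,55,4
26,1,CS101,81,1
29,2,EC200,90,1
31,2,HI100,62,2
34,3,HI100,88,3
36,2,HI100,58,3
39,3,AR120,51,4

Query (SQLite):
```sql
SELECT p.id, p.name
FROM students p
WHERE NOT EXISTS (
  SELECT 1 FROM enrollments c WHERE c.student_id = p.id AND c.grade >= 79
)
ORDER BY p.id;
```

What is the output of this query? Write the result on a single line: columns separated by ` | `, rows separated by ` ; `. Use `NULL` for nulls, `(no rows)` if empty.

4 | Hank

For each students row, check whether any enrollments with matching student_id has grade >= 79.
Keep rows where that is false.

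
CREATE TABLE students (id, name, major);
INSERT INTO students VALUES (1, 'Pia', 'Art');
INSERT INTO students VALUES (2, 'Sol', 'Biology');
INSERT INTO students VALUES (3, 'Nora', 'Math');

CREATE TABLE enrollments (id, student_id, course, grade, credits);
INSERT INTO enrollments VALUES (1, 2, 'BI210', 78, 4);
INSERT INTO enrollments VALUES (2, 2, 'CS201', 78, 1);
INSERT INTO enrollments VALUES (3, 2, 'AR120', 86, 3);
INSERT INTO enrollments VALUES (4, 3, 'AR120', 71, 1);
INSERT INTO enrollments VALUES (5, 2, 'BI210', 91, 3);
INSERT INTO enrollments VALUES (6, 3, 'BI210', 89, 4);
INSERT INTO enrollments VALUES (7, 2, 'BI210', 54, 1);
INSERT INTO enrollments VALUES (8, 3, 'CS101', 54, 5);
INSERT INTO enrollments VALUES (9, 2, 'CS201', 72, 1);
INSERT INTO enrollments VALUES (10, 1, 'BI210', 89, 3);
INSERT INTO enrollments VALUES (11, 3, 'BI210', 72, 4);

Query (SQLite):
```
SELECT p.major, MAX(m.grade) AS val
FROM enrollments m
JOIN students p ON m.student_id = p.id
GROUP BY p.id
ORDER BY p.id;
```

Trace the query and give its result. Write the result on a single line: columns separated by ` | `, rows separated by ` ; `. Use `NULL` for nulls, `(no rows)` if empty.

Art | 89 ; Biology | 91 ; Math | 89

Join each enrollments row to its students via student_id.
Group joined rows by students.id; compute MAX(m.grade) per group.
  1: ids {10} → MAX(m.grade)=89
  2: ids {1, 2, 3, 5, 7, 9} → MAX(m.grade)=91
  3: ids {4, 6, 8, 11} → MAX(m.grade)=89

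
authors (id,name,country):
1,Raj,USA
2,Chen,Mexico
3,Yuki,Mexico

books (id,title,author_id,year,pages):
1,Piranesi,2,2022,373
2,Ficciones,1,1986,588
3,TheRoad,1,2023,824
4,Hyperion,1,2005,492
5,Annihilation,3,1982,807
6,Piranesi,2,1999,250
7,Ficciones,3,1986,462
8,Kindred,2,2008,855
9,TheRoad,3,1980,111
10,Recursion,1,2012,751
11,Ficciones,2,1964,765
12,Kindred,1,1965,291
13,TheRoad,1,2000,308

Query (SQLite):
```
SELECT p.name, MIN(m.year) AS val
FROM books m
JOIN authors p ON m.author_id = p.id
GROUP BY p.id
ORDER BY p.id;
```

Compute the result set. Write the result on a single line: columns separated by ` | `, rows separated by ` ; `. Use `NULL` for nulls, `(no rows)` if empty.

Raj | 1965 ; Chen | 1964 ; Yuki | 1980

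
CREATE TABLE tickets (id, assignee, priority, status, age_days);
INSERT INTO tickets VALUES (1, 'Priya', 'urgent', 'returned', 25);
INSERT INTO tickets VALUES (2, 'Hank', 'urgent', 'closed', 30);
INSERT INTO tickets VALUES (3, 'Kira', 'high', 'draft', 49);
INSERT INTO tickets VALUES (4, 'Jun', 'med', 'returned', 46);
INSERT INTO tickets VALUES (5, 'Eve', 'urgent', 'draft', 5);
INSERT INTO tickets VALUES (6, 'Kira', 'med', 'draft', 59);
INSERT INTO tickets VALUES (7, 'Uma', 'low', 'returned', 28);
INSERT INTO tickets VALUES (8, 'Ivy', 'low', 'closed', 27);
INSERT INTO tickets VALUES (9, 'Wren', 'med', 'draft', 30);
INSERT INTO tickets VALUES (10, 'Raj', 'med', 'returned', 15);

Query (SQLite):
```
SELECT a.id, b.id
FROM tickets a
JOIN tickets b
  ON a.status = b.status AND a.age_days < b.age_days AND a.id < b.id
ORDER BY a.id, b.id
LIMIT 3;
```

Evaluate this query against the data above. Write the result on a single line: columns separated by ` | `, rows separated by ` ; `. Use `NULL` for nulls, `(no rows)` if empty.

1 | 4 ; 1 | 7 ; 3 | 6

Pairs (a,b) with same status, a.age_days < b.age_days, a.id < b.id.
status groups: closed:{2,8} draft:{3,5,6,9} returned:{1,4,7,10}
Ordered by (a.id, b.id); first 3.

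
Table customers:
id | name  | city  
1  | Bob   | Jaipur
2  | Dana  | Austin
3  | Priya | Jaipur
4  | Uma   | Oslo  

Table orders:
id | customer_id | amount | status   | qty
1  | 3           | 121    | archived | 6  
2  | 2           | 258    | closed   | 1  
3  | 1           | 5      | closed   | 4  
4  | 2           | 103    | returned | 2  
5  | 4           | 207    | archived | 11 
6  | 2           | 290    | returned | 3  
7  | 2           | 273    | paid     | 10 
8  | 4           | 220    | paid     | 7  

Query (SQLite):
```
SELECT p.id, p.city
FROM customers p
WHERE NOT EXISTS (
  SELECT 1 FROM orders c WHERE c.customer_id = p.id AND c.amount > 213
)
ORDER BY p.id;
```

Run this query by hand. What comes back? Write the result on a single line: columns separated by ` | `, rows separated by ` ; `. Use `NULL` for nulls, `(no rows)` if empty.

For each customers row, check whether any orders with matching customer_id has amount > 213.
Keep rows where that is false.

1 | Jaipur ; 3 | Jaipur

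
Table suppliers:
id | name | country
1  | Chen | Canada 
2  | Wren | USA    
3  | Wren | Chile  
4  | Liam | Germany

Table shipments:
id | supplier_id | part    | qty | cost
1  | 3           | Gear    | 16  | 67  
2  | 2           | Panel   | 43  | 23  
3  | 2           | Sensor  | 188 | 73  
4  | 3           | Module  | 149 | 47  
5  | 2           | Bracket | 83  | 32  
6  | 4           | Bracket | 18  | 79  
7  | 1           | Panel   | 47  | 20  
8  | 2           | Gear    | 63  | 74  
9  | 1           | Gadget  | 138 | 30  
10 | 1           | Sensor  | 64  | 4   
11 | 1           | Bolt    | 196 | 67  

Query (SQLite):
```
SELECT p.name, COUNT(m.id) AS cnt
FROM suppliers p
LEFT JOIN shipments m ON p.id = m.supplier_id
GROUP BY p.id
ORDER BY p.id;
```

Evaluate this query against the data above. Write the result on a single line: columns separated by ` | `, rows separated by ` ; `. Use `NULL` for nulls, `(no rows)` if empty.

Chen | 4 ; Wren | 4 ; Wren | 2 ; Liam | 1

LEFT JOIN keeps every suppliers row; unmatched ones get NULL for shipments columns.
Group by suppliers.id and compute COUNT(m.id). COUNT(col) of an all-NULL group is 0.
  1: ids {7, 9, 10, 11} → COUNT(m.id)=4
  2: ids {2, 3, 5, 8} → COUNT(m.id)=4
  3: ids {1, 4} → COUNT(m.id)=2
  4: ids {6} → COUNT(m.id)=1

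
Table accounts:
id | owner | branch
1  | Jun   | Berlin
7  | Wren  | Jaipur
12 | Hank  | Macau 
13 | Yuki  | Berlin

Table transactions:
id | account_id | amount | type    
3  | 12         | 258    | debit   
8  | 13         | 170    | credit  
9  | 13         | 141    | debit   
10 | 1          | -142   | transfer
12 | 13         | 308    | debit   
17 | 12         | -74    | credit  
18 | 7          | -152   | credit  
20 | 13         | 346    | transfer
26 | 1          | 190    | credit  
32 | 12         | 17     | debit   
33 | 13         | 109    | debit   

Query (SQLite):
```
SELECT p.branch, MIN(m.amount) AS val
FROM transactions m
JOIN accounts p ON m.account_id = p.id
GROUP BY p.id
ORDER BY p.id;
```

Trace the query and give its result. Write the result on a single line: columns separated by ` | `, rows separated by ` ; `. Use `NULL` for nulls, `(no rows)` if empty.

Join each transactions row to its accounts via account_id.
Group joined rows by accounts.id; compute MIN(m.amount) per group.
  1: ids {10, 26} → MIN(m.amount)=-142
  7: ids {18} → MIN(m.amount)=-152
  12: ids {3, 17, 32} → MIN(m.amount)=-74
  13: ids {8, 9, 12, 20, 33} → MIN(m.amount)=109

Berlin | -142 ; Jaipur | -152 ; Macau | -74 ; Berlin | 109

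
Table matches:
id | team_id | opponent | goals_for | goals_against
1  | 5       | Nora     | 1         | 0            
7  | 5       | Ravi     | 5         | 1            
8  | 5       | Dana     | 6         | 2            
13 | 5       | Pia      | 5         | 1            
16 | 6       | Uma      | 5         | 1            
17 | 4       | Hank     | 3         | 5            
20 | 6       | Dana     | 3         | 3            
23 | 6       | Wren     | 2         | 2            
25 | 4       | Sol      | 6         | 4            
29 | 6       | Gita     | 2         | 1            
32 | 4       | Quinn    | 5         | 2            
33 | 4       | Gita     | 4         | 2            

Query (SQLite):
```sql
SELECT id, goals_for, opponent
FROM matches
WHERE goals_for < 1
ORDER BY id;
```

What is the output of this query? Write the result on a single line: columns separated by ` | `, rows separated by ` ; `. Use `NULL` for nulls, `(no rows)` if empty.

goals_for < 1: ids { }

(no rows)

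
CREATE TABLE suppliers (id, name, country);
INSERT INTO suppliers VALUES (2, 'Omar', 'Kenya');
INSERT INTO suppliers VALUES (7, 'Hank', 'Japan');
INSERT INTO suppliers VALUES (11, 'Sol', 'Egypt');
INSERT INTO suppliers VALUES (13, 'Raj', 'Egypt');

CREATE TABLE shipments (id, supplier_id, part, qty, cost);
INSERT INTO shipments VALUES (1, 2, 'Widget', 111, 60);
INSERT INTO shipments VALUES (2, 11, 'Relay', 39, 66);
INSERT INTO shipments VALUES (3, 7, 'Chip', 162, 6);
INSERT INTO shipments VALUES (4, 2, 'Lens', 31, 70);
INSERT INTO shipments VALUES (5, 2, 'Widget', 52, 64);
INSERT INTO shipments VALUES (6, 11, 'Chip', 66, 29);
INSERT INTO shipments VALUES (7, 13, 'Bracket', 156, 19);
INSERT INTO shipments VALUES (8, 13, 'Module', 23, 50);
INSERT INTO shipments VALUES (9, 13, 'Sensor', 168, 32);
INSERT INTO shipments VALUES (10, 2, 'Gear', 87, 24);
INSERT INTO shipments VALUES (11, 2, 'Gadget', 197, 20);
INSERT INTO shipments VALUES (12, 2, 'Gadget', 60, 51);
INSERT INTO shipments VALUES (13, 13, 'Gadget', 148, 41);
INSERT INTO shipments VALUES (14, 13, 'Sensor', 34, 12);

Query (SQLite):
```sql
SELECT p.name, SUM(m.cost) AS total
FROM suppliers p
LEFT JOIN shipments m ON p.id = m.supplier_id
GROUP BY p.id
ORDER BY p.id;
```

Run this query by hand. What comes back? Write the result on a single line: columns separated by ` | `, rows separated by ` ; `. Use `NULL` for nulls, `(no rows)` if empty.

Omar | 289 ; Hank | 6 ; Sol | 95 ; Raj | 154

LEFT JOIN keeps every suppliers row; unmatched ones get NULL for shipments columns.
Group by suppliers.id and compute SUM(m.cost). SUM over an all-NULL group is NULL.
  2: ids {1, 4, 5, 10, 11, 12} → SUM(m.cost)=289
  7: ids {3} → SUM(m.cost)=6
  11: ids {2, 6} → SUM(m.cost)=95
  13: ids {7, 8, 9, 13, 14} → SUM(m.cost)=154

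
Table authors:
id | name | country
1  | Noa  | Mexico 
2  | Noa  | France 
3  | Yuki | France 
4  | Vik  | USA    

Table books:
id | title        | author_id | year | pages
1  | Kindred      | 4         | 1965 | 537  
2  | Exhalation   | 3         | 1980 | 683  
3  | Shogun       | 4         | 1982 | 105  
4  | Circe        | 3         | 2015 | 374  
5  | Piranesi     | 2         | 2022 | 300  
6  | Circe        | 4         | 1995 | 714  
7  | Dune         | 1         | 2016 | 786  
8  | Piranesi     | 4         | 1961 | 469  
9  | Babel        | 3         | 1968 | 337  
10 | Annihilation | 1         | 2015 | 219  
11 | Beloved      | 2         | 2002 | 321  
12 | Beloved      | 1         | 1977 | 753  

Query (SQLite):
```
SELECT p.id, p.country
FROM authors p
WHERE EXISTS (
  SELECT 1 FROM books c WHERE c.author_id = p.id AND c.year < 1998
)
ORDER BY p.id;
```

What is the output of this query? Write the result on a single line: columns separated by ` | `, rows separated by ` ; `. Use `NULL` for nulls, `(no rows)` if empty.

1 | Mexico ; 3 | France ; 4 | USA

For each authors row, check whether any books with matching author_id has year < 1998.
Keep rows where that is true.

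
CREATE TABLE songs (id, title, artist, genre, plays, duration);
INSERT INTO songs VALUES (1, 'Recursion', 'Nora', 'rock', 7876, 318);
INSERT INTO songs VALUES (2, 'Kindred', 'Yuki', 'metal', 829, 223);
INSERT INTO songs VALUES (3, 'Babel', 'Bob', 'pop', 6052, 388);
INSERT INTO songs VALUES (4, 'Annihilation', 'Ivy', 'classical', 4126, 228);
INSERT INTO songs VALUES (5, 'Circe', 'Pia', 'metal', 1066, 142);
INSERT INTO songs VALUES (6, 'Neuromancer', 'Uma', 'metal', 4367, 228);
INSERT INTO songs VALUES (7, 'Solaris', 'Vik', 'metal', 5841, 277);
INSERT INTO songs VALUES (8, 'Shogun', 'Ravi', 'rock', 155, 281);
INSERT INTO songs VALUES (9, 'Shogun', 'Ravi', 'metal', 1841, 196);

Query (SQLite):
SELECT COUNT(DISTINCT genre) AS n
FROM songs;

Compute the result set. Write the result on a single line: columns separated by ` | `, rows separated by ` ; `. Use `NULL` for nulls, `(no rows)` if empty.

Count distinct non-NULL genre values.

4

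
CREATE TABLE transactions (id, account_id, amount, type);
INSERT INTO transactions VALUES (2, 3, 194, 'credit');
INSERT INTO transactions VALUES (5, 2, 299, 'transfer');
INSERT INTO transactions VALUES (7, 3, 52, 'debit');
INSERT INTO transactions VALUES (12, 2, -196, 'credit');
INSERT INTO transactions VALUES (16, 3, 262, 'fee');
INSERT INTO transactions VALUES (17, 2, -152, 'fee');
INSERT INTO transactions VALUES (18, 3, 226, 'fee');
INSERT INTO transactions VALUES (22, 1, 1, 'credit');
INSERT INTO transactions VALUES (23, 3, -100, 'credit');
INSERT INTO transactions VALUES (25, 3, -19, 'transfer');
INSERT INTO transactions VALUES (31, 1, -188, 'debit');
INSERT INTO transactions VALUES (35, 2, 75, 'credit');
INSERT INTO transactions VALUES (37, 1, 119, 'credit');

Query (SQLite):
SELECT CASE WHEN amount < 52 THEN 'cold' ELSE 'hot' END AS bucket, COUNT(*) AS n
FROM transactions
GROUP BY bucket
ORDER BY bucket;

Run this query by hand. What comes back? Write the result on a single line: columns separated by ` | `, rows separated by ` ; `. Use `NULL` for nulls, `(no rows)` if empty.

Bucket rows by amount < 52 → 'cold' else 'hot'; count each bucket.

cold | 6 ; hot | 7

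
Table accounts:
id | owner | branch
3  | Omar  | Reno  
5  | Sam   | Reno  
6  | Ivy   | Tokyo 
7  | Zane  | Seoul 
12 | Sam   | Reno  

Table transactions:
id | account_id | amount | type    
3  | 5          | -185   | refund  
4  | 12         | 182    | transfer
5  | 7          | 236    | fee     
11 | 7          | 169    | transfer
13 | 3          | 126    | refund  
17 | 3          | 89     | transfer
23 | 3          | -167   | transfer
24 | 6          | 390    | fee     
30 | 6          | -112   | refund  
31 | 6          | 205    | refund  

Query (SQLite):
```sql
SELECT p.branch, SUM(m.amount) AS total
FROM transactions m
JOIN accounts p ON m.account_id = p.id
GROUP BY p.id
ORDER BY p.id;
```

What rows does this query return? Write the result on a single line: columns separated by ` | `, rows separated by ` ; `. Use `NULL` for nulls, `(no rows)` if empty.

Reno | 48 ; Reno | -185 ; Tokyo | 483 ; Seoul | 405 ; Reno | 182

Join each transactions row to its accounts via account_id.
Group joined rows by accounts.id; compute SUM(m.amount) per group.
  3: ids {13, 17, 23} → SUM(m.amount)=48
  5: ids {3} → SUM(m.amount)=-185
  6: ids {24, 30, 31} → SUM(m.amount)=483
  7: ids {5, 11} → SUM(m.amount)=405
  12: ids {4} → SUM(m.amount)=182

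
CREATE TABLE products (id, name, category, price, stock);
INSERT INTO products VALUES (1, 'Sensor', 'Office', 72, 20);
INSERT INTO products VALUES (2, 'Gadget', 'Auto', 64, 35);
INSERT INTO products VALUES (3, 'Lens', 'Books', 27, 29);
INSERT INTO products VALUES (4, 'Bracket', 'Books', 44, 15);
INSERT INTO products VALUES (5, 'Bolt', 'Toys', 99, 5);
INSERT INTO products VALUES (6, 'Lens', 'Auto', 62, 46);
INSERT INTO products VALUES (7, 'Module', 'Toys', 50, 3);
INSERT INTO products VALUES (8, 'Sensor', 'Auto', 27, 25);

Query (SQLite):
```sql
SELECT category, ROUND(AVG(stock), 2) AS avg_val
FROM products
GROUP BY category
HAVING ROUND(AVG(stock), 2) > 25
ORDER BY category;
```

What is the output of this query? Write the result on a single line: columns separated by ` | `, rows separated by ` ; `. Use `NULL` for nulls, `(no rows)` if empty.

Auto | 35.33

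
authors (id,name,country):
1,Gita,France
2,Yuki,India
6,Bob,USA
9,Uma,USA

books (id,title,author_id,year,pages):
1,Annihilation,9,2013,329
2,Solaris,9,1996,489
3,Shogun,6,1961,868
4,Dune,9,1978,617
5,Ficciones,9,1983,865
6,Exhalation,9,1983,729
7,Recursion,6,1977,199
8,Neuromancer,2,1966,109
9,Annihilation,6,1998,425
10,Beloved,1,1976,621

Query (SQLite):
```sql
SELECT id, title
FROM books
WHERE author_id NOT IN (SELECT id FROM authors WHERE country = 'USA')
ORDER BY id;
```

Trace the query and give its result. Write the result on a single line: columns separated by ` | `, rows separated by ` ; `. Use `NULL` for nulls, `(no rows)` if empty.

Inner query: authors.id where country = 'USA'.
Outer: keep books rows whose author_id is not in that set.
Inner query → {6, 9}

8 | Neuromancer ; 10 | Beloved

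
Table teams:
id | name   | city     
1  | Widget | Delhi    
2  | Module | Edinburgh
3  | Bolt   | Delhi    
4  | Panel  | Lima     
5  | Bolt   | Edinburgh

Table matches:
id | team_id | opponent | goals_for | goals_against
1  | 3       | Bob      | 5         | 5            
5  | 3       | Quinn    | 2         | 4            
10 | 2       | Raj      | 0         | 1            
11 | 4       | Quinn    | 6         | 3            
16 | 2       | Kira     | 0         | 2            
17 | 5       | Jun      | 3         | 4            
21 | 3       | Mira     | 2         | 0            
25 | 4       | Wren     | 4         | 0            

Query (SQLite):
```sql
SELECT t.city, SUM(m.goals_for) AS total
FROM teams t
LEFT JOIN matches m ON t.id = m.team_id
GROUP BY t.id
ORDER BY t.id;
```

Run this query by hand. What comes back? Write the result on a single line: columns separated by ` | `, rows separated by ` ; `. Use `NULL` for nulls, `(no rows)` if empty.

Delhi | NULL ; Edinburgh | 0 ; Delhi | 9 ; Lima | 10 ; Edinburgh | 3

LEFT JOIN keeps every teams row; unmatched ones get NULL for matches columns.
Group by teams.id and compute SUM(m.goals_for). SUM over an all-NULL group is NULL.
  1: ids {—} → SUM(m.goals_for)=NULL
  2: ids {10, 16} → SUM(m.goals_for)=0
  3: ids {1, 5, 21} → SUM(m.goals_for)=9
  4: ids {11, 25} → SUM(m.goals_for)=10
  5: ids {17} → SUM(m.goals_for)=3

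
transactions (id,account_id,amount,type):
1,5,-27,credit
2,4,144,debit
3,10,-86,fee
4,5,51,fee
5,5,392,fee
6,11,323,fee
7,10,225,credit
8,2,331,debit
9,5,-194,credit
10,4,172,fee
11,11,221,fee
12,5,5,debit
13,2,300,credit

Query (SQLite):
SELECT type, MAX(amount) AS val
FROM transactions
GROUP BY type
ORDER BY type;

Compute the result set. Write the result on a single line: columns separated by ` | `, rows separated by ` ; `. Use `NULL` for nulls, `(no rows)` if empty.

credit | 300 ; debit | 331 ; fee | 392

Partition transactions by type; compute MAX(amount) within each group.
  credit: ids {1, 7, 9, 13} → MAX(amount)=300
  debit: ids {2, 8, 12} → MAX(amount)=331
  fee: ids {3, 4, 5, 6, 10, 11} → MAX(amount)=392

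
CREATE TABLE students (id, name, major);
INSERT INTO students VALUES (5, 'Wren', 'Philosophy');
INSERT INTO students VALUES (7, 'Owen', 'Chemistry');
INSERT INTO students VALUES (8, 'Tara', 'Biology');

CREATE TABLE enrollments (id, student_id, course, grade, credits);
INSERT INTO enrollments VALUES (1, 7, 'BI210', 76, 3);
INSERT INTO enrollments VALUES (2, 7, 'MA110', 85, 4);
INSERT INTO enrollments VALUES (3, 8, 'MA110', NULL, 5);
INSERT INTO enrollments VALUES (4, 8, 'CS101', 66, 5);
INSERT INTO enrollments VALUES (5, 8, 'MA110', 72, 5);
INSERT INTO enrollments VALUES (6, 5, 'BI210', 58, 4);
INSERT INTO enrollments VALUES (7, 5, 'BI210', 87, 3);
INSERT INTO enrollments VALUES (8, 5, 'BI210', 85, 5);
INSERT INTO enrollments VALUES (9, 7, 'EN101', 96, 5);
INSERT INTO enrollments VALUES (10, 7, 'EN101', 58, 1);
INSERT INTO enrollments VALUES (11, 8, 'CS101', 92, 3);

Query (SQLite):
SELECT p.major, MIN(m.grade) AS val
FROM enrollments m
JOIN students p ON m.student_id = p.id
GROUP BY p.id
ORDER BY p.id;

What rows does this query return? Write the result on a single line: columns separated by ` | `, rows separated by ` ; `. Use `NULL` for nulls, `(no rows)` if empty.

Philosophy | 58 ; Chemistry | 58 ; Biology | 66

Join each enrollments row to its students via student_id.
Group joined rows by students.id; compute MIN(m.grade) per group.
  5: ids {6, 7, 8} → MIN(m.grade)=58
  7: ids {1, 2, 9, 10} → MIN(m.grade)=58
  8: ids {3, 4, 5, 11} → MIN(m.grade)=66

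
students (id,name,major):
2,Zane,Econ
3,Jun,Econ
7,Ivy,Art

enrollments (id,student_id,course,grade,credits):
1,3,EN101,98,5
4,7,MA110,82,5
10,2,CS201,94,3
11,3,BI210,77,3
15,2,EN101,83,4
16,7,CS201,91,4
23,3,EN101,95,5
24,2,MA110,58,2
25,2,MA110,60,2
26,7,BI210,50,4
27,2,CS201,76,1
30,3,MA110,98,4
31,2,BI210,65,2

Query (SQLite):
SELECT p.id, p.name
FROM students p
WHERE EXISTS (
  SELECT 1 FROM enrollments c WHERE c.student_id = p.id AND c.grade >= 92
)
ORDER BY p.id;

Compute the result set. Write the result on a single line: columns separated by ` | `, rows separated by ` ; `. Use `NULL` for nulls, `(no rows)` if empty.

2 | Zane ; 3 | Jun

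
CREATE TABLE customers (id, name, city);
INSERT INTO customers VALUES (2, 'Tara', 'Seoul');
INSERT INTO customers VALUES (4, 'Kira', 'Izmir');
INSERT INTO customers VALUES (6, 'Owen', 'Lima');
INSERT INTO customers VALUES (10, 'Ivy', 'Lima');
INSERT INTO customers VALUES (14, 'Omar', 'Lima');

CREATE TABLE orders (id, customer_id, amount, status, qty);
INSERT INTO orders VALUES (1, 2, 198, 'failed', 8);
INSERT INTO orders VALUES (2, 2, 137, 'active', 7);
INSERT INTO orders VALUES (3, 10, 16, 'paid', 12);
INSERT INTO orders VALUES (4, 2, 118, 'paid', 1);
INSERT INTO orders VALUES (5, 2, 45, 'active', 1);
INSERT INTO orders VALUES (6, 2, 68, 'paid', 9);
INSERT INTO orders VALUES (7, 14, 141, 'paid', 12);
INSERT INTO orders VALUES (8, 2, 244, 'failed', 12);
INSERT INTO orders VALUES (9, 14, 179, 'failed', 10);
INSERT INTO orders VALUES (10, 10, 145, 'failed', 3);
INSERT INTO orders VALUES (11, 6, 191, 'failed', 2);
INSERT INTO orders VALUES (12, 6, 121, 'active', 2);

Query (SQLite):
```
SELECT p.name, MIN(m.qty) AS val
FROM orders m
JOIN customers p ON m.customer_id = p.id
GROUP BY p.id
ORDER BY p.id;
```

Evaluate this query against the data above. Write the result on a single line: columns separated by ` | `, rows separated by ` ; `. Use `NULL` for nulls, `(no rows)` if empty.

Tara | 1 ; Owen | 2 ; Ivy | 3 ; Omar | 10

Join each orders row to its customers via customer_id.
Group joined rows by customers.id; compute MIN(m.qty) per group.
  2: ids {1, 2, 4, 5, 6, 8} → MIN(m.qty)=1
  6: ids {11, 12} → MIN(m.qty)=2
  10: ids {3, 10} → MIN(m.qty)=3
  14: ids {7, 9} → MIN(m.qty)=10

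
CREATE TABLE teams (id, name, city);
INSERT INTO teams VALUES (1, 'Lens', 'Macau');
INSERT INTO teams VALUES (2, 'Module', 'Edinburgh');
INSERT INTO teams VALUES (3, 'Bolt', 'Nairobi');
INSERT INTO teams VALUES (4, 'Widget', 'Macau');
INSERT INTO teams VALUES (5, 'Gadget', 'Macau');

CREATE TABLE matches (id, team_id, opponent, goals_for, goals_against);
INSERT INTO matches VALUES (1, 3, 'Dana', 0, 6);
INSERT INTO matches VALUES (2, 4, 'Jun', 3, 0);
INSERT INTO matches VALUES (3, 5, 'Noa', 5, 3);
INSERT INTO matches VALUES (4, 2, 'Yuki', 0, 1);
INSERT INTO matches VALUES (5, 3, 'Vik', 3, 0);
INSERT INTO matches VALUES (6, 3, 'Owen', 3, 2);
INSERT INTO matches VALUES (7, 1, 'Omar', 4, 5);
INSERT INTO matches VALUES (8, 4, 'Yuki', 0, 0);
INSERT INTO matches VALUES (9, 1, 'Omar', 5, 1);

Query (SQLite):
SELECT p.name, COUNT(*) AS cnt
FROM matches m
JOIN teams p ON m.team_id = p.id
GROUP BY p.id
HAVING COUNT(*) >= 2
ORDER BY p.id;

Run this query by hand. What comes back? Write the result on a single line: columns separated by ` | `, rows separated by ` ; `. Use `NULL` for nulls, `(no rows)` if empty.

Lens | 2 ; Bolt | 3 ; Widget | 2

Join each matches row to its teams via team_id.
Group joined rows by teams.id; compute COUNT(*) per group.
HAVING: keep groups with count ≥ 2.
  1: ids {7, 9} → COUNT(*)=2
  2: ids {4} → COUNT(*)=1
  3: ids {1, 5, 6} → COUNT(*)=3
  4: ids {2, 8} → COUNT(*)=2
  5: ids {3} → COUNT(*)=1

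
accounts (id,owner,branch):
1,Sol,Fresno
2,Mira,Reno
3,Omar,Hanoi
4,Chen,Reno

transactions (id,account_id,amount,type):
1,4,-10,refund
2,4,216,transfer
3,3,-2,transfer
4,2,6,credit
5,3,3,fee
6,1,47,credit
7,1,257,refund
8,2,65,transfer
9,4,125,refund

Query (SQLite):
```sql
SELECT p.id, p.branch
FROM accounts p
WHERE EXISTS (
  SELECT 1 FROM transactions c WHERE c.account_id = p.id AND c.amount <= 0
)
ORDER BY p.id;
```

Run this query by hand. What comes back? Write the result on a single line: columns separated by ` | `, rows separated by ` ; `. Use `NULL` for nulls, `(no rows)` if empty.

For each accounts row, check whether any transactions with matching account_id has amount <= 0.
Keep rows where that is true.

3 | Hanoi ; 4 | Reno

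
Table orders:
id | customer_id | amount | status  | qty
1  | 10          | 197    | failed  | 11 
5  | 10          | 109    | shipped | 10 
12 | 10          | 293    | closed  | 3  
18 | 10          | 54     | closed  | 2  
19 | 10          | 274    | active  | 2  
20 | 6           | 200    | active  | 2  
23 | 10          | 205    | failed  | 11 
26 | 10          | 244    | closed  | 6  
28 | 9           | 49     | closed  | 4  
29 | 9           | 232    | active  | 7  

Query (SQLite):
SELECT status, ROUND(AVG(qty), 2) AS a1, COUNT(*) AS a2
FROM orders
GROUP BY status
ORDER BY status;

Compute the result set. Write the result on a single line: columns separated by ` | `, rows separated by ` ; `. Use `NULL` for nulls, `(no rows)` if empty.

active | 3.67 | 3 ; closed | 3.75 | 4 ; failed | 11 | 2 ; shipped | 10 | 1

Group orders by status.
Per group compute: ROUND(AVG(qty), 2), COUNT(*).
  active: ids {19, 20, 29} → ROUND(AVG(qty), 2)=3.67, COUNT(*)=3
  closed: ids {12, 18, 26, 28} → ROUND(AVG(qty), 2)=3.75, COUNT(*)=4
  failed: ids {1, 23} → ROUND(AVG(qty), 2)=11, COUNT(*)=2
  shipped: ids {5} → ROUND(AVG(qty), 2)=10, COUNT(*)=1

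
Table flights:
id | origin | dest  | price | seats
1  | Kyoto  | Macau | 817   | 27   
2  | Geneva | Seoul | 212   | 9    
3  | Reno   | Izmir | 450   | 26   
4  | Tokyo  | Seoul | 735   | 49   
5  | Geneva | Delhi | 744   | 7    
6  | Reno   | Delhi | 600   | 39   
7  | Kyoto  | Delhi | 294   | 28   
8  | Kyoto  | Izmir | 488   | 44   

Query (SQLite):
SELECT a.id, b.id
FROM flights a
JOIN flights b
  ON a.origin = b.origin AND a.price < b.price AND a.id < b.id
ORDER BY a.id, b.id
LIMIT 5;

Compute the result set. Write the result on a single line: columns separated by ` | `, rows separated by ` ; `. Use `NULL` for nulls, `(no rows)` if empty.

Pairs (a,b) with same origin, a.price < b.price, a.id < b.id.
origin groups: Geneva:{2,5} Kyoto:{1,7,8} Reno:{3,6} Tokyo:{4}
Ordered by (a.id, b.id); first 5.

2 | 5 ; 3 | 6 ; 7 | 8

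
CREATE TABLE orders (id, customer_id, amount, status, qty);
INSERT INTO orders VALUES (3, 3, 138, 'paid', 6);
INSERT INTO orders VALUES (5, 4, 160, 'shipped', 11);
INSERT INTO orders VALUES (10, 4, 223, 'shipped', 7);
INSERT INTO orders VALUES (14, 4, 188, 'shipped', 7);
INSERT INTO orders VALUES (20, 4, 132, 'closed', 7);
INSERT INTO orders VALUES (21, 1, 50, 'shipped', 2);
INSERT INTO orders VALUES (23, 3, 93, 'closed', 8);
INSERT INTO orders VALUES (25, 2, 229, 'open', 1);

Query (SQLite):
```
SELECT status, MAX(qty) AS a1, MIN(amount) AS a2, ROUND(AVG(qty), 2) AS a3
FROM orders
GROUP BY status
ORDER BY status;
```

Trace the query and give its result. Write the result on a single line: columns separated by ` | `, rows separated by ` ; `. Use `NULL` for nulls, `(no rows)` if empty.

closed | 8 | 93 | 7.5 ; open | 1 | 229 | 1 ; paid | 6 | 138 | 6 ; shipped | 11 | 50 | 6.75

Group orders by status.
Per group compute: MAX(qty), MIN(amount), ROUND(AVG(qty), 2).
  closed: ids {20, 23} → MAX(qty)=8, MIN(amount)=93, ROUND(AVG(qty), 2)=7.5
  open: ids {25} → MAX(qty)=1, MIN(amount)=229, ROUND(AVG(qty), 2)=1
  paid: ids {3} → MAX(qty)=6, MIN(amount)=138, ROUND(AVG(qty), 2)=6
  shipped: ids {5, 10, 14, 21} → MAX(qty)=11, MIN(amount)=50, ROUND(AVG(qty), 2)=6.75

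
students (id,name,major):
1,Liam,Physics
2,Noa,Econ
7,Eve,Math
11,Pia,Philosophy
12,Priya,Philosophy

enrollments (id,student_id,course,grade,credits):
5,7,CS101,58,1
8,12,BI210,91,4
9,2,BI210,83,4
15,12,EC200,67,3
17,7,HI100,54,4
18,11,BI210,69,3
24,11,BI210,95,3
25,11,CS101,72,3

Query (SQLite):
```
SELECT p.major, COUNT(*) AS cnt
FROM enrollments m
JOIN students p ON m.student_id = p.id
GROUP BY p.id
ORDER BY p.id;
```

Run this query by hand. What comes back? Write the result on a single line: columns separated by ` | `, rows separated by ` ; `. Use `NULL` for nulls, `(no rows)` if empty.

Join each enrollments row to its students via student_id.
Group joined rows by students.id; compute COUNT(*) per group.
  2: ids {9} → COUNT(*)=1
  7: ids {5, 17} → COUNT(*)=2
  11: ids {18, 24, 25} → COUNT(*)=3
  12: ids {8, 15} → COUNT(*)=2

Econ | 1 ; Math | 2 ; Philosophy | 3 ; Philosophy | 2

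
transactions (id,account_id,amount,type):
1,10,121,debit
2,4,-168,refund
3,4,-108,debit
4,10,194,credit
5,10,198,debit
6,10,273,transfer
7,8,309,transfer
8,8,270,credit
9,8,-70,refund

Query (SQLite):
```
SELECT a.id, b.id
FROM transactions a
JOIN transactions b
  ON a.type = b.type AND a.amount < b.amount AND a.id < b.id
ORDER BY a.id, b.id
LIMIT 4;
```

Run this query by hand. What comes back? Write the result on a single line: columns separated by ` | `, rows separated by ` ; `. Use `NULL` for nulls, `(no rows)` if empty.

1 | 5 ; 2 | 9 ; 3 | 5 ; 4 | 8

Pairs (a,b) with same type, a.amount < b.amount, a.id < b.id.
type groups: credit:{4,8} debit:{1,3,5} refund:{2,9} transfer:{6,7}
Ordered by (a.id, b.id); first 4.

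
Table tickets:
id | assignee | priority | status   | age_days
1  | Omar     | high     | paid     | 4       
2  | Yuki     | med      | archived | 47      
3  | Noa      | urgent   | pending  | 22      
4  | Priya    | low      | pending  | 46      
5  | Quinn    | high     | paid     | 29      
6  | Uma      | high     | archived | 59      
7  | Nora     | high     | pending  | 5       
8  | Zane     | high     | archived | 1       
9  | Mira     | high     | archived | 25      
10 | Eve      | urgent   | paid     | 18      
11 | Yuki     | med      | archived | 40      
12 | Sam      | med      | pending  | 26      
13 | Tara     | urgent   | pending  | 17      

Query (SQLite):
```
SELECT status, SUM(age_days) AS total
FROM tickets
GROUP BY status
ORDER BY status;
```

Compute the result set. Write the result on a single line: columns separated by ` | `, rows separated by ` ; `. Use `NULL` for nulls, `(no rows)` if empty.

Partition tickets by status; compute SUM(age_days) within each group.
  archived: ids {2, 6, 8, 9, 11} → SUM(age_days)=172
  paid: ids {1, 5, 10} → SUM(age_days)=51
  pending: ids {3, 4, 7, 12, 13} → SUM(age_days)=116

archived | 172 ; paid | 51 ; pending | 116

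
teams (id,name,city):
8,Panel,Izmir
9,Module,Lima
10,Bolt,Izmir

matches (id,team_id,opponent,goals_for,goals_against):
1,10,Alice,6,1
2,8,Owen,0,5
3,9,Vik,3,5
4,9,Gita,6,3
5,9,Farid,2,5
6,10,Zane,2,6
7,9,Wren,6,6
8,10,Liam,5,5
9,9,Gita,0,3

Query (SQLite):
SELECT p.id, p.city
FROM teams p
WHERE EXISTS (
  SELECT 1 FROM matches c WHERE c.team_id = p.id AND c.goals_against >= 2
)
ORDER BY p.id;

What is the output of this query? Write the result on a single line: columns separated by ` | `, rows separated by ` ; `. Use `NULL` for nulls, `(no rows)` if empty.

8 | Izmir ; 9 | Lima ; 10 | Izmir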